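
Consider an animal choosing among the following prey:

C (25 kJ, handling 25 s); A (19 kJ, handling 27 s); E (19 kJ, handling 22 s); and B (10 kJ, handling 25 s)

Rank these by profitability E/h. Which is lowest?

Profitability E/h (kJ/s): C = 25/25 = 1, A = 19/27 = 0.704, E = 19/22 = 0.864, B = 10/25 = 0.4.
Ranked: C > E > A > B.

B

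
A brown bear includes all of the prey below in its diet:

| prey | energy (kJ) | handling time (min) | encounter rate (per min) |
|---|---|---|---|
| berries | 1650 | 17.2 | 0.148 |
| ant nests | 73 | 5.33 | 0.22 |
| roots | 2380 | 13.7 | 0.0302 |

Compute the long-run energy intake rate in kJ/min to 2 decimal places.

64.72 kJ/min

R = Σλ_iE_i / (1 + Σλ_ih_i)
Numerator: 0.148×1650 + 0.22×73 + 0.0302×2380 = 332.1
Denominator: 1 + 0.148×17.2 + 0.22×5.33 + 0.0302×13.7 = 5.132
R = 332.1/5.132 = 64.72 kJ/min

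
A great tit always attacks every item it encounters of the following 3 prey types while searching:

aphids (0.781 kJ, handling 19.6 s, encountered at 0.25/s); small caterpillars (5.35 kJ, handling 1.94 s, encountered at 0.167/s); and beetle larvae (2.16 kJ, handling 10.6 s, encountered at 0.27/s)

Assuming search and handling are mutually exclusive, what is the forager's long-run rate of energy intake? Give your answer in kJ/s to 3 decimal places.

0.184 kJ/s

Energy encountered per unit search time: 0.25×0.781 + 0.167×5.35 + 0.27×2.16 = 1.672 kJ/s.
Handling time per unit search time: 0.25×19.6 + 0.167×1.94 + 0.27×10.6 = 8.086.
Rate = 1.672/(1 + 8.086) = 0.184 kJ/s.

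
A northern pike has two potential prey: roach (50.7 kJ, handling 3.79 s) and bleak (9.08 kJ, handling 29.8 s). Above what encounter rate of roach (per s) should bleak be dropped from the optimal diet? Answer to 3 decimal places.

At the threshold, the rate on roach alone equals the profitability of bleak: λ·50.7/(1 + λ·3.79) = 9.08/29.8 = 0.3047.
Rearranging, λ(50.7 − 0.3047×3.79) = 0.3047, so λ = 0.3047/49.55 = 0.00615 per s.

0.006 per s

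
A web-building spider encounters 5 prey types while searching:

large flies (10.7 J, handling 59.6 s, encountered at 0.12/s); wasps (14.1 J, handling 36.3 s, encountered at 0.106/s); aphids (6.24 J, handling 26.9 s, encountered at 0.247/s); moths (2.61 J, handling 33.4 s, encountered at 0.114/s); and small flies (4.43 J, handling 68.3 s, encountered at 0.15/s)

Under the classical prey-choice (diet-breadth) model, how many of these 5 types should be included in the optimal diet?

Rank by E/h (J/s): wasps 0.388, aphids 0.232, large flies 0.18, moths 0.0781, small flies 0.0649. Include each in turn until the next type's E/h falls below the running intake rate.
Rate on top 1: 0.3083. aphids: 0.232 < 0.3083 → exclude; stop.
Optimal diet: wasps — 1 of 5 types.

1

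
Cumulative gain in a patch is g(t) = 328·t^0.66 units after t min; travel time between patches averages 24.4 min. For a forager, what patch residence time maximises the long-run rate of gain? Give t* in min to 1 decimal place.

47.4 min

Optimal t* satisfies g'(t*) = g(t*)/(T + t*).
g'(t) = 0.66·328·t^-0.34. Setting 0.66·328·t^-0.34 = 328·t^0.66/(24.4+t) gives 0.66(24.4+t) = t, so 0.34·t = 0.66×24.4.
t* = 0.66×24.4/0.34 = 47.36 min.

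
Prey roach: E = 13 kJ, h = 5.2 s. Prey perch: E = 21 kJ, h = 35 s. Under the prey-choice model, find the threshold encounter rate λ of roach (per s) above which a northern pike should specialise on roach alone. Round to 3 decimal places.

At the threshold, the rate on roach alone equals the profitability of perch: λ·13/(1 + λ·5.2) = 21/35 = 0.6.
Rearranging, λ(13 − 0.6×5.2) = 0.6, so λ = 0.6/9.88 = 0.06073 per s.

0.061 per s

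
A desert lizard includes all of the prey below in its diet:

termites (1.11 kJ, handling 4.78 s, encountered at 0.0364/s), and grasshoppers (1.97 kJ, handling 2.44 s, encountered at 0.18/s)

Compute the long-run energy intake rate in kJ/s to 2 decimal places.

0.24 kJ/s

R = (0.0364×1.11 + 0.18×1.97) / (1 + 0.0364×4.78 + 0.18×2.44) = 0.395/1.613 = 0.2449 kJ/s.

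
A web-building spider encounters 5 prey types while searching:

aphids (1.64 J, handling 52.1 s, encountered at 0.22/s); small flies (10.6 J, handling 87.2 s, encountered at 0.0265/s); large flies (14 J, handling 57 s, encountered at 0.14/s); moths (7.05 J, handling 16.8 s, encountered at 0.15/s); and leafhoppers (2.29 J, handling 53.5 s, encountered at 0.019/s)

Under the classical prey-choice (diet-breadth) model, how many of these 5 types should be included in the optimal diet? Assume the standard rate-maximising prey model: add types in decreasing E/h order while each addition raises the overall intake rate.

1

E/h in descending order: moths 0.42, large flies 0.246, small flies 0.122, leafhoppers 0.0428, aphids 0.0315 J/s. The optimal diet is the largest prefix of this list for which every included type satisfies E_i/h_i > R on the types above it.
Rate on top 1: 0.3004. large flies: 0.246 < 0.3004 → exclude; stop.
Optimal diet: moths — 1 of 5 types.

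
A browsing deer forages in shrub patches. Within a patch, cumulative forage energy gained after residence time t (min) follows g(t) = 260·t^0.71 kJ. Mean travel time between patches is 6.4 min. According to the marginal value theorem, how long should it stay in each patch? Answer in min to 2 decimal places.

15.67 min

By the marginal value theorem, leave when the instantaneous gain rate g'(t) equals the habitat-wide average g(t)/(T + t).
g'(t) = 0.71·260·t^-0.29. Setting 0.71·260·t^-0.29 = 260·t^0.71/(6.4+t) gives 0.71(6.4+t) = t, so 0.29·t = 0.71×6.4.
t* = 0.71×6.4/0.29 = 15.67 min.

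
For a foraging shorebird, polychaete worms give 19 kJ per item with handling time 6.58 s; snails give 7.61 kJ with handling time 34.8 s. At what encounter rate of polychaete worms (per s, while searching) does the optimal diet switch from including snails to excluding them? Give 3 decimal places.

At the threshold, the rate on polychaete worms alone equals the profitability of snails: λ·19/(1 + λ·6.58) = 7.61/34.8 = 0.2187.
Rearranging, λ(19 − 0.2187×6.58) = 0.2187, so λ = 0.2187/17.56 = 0.01245 per s.

0.012 per s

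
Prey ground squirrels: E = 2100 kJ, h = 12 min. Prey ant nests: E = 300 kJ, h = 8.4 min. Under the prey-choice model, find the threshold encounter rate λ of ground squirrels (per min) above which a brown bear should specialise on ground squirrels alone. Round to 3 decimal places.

0.021 per min

Drop ant nests once their profitability E₂/h₂ falls below the rate achievable on ground squirrels alone: E₂/h₂ = λE₁/(1 + λh₁).
Solve for λ: λE₁h₂ = E₂(1 + λh₁) → λ(E₁h₂ − E₂h₁) = E₂ → λ = E₂/(E₁h₂ − E₂h₁).
λ = 300/(2100×8.4 − 300×12) = 300/1.404e+04 = 0.02137 per min.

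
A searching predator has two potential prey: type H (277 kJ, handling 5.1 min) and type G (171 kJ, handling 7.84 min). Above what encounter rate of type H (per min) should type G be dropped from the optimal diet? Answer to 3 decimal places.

At the threshold, the rate on type H alone equals the profitability of type G: λ·277/(1 + λ·5.1) = 171/7.84 = 21.81.
Rearranging, λ(277 − 21.81×5.1) = 21.81, so λ = 21.81/165.8 = 0.1316 per min.

0.132 per min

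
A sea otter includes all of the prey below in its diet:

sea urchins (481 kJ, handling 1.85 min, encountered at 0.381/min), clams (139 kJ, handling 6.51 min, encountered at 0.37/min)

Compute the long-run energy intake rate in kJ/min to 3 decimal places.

57.053 kJ/min

Energy encountered per unit search time: 0.381×481 + 0.37×139 = 234.7 kJ/min.
Handling time per unit search time: 0.381×1.85 + 0.37×6.51 = 3.114.
Rate = 234.7/(1 + 3.114) = 57.05 kJ/min.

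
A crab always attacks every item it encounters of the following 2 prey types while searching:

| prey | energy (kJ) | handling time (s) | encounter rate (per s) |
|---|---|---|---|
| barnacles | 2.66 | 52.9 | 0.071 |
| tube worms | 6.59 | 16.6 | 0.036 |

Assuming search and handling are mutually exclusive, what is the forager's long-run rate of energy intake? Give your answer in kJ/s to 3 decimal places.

R = Σλ_iE_i / (1 + Σλ_ih_i)
Numerator: 0.071×2.66 + 0.036×6.59 = 0.4261
Denominator: 1 + 0.071×52.9 + 0.036×16.6 = 5.353
R = 0.4261/5.353 = 0.07959 kJ/s

0.080 kJ/s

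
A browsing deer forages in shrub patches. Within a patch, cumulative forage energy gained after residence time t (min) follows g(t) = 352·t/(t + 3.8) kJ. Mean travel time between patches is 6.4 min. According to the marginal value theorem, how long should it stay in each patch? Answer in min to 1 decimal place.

Maximise g(t)/(T+t): set derivative to zero → g'(t)(T+t) = g(t).
g'(t) = 352·3.8/(t + 3.8)². Setting 352·3.8/(t+3.8)² = 352t/[(t+3.8)(6.4+t)] gives 3.8(6.4+t) = t(t+3.8), so t² = 3.8×6.4 = 24.32.
t* = √24.32 = 4.932 min.

4.9 min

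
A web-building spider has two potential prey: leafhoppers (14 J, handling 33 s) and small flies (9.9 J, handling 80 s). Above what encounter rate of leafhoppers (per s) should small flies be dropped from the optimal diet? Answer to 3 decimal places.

The zero-one rule: include small flies iff E₂/h₂ > λE₁/(1+λh₁). Equality gives the switch point.
λE₁h₂ = E₂ + λE₂h₁ ⇒ λ = E₂/(E₁h₂ − E₂h₁) = 9.9/(1120 − 326.7) = 0.01248 per s.

0.012 per s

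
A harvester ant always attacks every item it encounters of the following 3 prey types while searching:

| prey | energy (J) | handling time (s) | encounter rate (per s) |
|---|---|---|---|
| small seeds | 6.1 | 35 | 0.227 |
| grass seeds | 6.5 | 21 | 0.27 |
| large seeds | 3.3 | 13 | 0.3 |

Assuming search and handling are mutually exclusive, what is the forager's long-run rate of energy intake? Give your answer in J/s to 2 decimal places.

0.22 J/s

R = (0.227×6.1 + 0.27×6.5 + 0.3×3.3) / (1 + 0.227×35 + 0.27×21 + 0.3×13) = 4.13/18.52 = 0.223 J/s.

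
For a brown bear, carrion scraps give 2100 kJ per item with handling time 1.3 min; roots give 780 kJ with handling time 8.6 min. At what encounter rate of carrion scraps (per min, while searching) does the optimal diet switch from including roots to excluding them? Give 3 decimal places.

0.046 per min

At the threshold, the rate on carrion scraps alone equals the profitability of roots: λ·2100/(1 + λ·1.3) = 780/8.6 = 90.7.
Rearranging, λ(2100 − 90.7×1.3) = 90.7, so λ = 90.7/1982 = 0.04576 per min.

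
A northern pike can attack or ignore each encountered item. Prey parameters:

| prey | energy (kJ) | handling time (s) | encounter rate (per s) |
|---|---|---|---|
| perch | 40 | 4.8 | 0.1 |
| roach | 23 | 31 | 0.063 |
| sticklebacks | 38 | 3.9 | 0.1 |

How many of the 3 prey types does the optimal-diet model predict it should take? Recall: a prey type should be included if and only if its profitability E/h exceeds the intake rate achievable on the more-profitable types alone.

2

Rank by E/h (kJ/s): sticklebacks 9.74, perch 8.33, roach 0.742. Include each in turn until the next type's E/h falls below the running intake rate.
Rate on top 1: 2.734. perch: 8.33 > 2.734 → include.
Rate on top 2: 4.171. roach: 0.742 < 4.171 → exclude; stop.
Optimal diet: sticklebacks, perch — 2 of 3 types.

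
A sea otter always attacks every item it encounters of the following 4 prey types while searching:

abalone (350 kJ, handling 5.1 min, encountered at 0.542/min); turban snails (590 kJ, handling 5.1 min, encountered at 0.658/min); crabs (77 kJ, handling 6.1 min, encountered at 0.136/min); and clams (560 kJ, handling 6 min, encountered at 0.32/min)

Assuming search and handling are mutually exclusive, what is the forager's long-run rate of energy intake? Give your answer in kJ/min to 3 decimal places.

77.773 kJ/min

R = Σλ_iE_i / (1 + Σλ_ih_i)
Numerator: 0.542×350 + 0.658×590 + 0.136×77 + 0.32×560 = 767.6
Denominator: 1 + 0.542×5.1 + 0.658×5.1 + 0.136×6.1 + 0.32×6 = 9.87
R = 767.6/9.87 = 77.77 kJ/min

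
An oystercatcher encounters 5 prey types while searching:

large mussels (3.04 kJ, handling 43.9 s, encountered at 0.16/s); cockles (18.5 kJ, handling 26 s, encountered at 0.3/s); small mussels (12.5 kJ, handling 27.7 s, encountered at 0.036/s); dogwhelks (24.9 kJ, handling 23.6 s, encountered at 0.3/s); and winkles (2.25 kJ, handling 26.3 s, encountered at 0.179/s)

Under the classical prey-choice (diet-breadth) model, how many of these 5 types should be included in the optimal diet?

1

Profitabilities (E/h, kJ/s): dogwhelks 1.06, cockles 0.712, small mussels 0.451, winkles 0.0856, large mussels 0.0692. Add prey in this order while the next type's profitability exceeds the intake rate on those already taken.
Rate on top 1: 0.9245. cockles: 0.712 < 0.9245 → exclude; stop.
Optimal diet: dogwhelks — 1 of 5 types.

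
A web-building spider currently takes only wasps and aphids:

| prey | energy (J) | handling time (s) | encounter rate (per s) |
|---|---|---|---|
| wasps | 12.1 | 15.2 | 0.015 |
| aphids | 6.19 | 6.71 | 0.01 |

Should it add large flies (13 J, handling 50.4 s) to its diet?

Intake rate on the current diet: R = (0.015×12.1 + 0.01×6.19) / (1 + 0.015×15.2 + 0.01×6.71) = 0.2434/1.295 = 0.1879 J/s.
large flies: E/h = 13/50.4 = 0.2579 J/s.
0.2579 > 0.1879, so adding large flies raises the average — include it.

Yes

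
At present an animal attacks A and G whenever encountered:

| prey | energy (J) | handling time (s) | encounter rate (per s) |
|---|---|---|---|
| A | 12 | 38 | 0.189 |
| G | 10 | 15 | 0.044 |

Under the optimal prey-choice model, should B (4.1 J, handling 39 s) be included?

No

On A and G alone, R = ΣλE/(1+Σλh) = 2.708/8.842 = 0.3063 J/s.
Profitability of B: 4.1/39 = 0.1051 J/s.
Since 0.1051 < R, time spent handling B is better spent searching.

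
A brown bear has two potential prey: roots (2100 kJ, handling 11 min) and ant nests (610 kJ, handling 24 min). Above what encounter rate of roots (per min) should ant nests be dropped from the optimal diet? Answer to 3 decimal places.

0.014 per min

At the threshold, the rate on roots alone equals the profitability of ant nests: λ·2100/(1 + λ·11) = 610/24 = 25.42.
Rearranging, λ(2100 − 25.42×11) = 25.42, so λ = 25.42/1820 = 0.01396 per min.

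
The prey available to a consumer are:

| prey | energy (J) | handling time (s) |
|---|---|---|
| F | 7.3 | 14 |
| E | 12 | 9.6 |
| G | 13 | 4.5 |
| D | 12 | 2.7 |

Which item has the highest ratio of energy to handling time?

In descending order of E/h:
D: 12/2.7 = 4.44 J/s
G: 13/4.5 = 2.89 J/s
E: 12/9.6 = 1.25 J/s
F: 7.3/14 = 0.521 J/s

D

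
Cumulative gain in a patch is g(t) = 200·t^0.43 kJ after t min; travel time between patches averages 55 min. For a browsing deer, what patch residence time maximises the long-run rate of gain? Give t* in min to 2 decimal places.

By the marginal value theorem, leave when the instantaneous gain rate g'(t) equals the habitat-wide average g(t)/(T + t).
g'(t) = 0.43·200·t^-0.57. Setting 0.43·200·t^-0.57 = 200·t^0.43/(55+t) gives 0.43(55+t) = t, so 0.57·t = 0.43×55.
t* = 0.43×55/0.57 = 41.49 min.

41.49 min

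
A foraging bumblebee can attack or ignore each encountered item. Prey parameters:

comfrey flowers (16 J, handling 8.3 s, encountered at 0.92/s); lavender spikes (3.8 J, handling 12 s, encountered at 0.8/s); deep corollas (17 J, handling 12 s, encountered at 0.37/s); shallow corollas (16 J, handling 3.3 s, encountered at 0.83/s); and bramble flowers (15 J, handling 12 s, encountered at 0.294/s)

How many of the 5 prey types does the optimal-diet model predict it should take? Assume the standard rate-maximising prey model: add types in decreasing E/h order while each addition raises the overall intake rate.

1

Rank by E/h (J/s): shallow corollas 4.85, comfrey flowers 1.93, deep corollas 1.42, bramble flowers 1.25, lavender spikes 0.317. Include each in turn until the next type's E/h falls below the running intake rate.
Rate on top 1: 3.552. comfrey flowers: 1.93 < 3.552 → exclude; stop.
Optimal diet: shallow corollas — 1 of 5 types.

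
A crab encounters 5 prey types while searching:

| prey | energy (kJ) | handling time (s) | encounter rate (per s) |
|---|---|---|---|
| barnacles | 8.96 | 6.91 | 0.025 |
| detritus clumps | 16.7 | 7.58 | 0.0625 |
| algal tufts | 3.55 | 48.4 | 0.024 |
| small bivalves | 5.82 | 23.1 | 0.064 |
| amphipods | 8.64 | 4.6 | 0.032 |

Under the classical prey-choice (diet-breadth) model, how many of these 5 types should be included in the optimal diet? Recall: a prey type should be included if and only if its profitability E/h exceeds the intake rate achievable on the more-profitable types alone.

3

E/h in descending order: detritus clumps 2.2, amphipods 1.88, barnacles 1.3, small bivalves 0.252, algal tufts 0.0733 kJ/s. The optimal diet is the largest prefix of this list for which every included type satisfies E_i/h_i > R on the types above it.
Rate on top 1: 0.7082. amphipods: 1.88 > 0.7082 → include.
Rate on top 2: 0.8145. barnacles: 1.3 > 0.8145 → include.
Rate on top 3: 0.8609. small bivalves: 0.252 < 0.8609 → exclude; stop.
Optimal diet: detritus clumps, amphipods, barnacles — 3 of 5 types.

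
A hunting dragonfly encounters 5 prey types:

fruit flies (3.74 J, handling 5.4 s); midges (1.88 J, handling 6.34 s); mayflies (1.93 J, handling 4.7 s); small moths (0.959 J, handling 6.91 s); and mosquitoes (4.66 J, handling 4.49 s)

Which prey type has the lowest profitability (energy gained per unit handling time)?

small moths

In descending order of E/h:
mosquitoes: 4.66/4.49 = 1.04 J/s
fruit flies: 3.74/5.4 = 0.693 J/s
mayflies: 1.93/4.7 = 0.411 J/s
midges: 1.88/6.34 = 0.297 J/s
small moths: 0.959/6.91 = 0.139 J/s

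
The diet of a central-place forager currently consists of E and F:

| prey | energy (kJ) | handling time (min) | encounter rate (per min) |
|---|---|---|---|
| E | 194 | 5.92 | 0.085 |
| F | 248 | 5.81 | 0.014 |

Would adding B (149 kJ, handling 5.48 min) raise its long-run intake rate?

Current rate: (0.085×194 + 0.014×248)/(1 + 0.085×5.92 + 0.014×5.81) = 12.6 kJ/min.
B: E/h = 149/5.48 = 27.19 kJ/min.
Since 27.19 > R, including B increases the long-run rate.

Yes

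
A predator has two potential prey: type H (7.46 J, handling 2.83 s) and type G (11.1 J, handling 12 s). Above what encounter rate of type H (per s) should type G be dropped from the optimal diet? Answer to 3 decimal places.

0.191 per s

Drop type G once their profitability E₂/h₂ falls below the rate achievable on type H alone: E₂/h₂ = λE₁/(1 + λh₁).
Solve for λ: λE₁h₂ = E₂(1 + λh₁) → λ(E₁h₂ − E₂h₁) = E₂ → λ = E₂/(E₁h₂ − E₂h₁).
λ = 11.1/(7.46×12 − 11.1×2.83) = 11.1/58.11 = 0.191 per s.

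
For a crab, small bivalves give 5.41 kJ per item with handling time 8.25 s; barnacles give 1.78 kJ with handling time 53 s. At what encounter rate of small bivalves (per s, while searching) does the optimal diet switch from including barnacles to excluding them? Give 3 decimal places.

Drop barnacles once their profitability E₂/h₂ falls below the rate achievable on small bivalves alone: E₂/h₂ = λE₁/(1 + λh₁).
Solve for λ: λE₁h₂ = E₂(1 + λh₁) → λ(E₁h₂ − E₂h₁) = E₂ → λ = E₂/(E₁h₂ − E₂h₁).
λ = 1.78/(5.41×53 − 1.78×8.25) = 1.78/272 = 0.006543 per s.

0.007 per s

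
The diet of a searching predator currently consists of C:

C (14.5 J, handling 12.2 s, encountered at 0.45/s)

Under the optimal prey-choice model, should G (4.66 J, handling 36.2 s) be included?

No

Current rate: (0.45×14.5)/(1 + 0.45×12.2) = 1.005 J/s.
Profitability of G: 4.66/36.2 = 0.1287 J/s.
0.1287 < 1.005, so adding G would lower the average — exclude it.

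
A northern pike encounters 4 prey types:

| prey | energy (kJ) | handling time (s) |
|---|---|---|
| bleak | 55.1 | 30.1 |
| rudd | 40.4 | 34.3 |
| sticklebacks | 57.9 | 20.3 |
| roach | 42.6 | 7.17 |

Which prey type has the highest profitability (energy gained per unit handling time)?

roach

In descending order of E/h:
roach: 42.6/7.17 = 5.94 kJ/s
sticklebacks: 57.9/20.3 = 2.85 kJ/s
bleak: 55.1/30.1 = 1.83 kJ/s
rudd: 40.4/34.3 = 1.18 kJ/s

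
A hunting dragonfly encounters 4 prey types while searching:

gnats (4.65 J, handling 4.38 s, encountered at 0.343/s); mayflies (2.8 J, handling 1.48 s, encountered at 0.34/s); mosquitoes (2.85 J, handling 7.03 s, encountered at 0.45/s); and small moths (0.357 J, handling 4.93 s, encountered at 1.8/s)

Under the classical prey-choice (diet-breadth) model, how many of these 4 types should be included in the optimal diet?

Rank by E/h (J/s): mayflies 1.89, gnats 1.06, mosquitoes 0.405, small moths 0.0724. Include each in turn until the next type's E/h falls below the running intake rate.
Rate on top 1: 0.6333. gnats: 1.06 > 0.6333 → include.
Rate on top 2: 0.8474. mosquitoes: 0.405 < 0.8474 → exclude; stop.
Optimal diet: mayflies, gnats — 2 of 4 types.

2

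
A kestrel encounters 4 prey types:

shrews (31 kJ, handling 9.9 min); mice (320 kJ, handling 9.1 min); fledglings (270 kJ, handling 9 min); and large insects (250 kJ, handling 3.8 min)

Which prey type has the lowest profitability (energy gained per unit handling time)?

shrews

Profitability E/h (kJ/min): shrews = 31/9.9 = 3.13, mice = 320/9.1 = 35.2, fledglings = 270/9 = 30, large insects = 250/3.8 = 65.8.
Ranked: large insects > mice > fledglings > shrews.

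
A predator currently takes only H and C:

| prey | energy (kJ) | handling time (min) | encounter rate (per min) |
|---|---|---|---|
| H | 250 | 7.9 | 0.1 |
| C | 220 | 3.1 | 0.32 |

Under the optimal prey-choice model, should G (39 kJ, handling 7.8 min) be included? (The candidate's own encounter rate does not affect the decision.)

No

Intake rate on the current diet: R = (0.1×250 + 0.32×220) / (1 + 0.1×7.9 + 0.32×3.1) = 95.4/2.782 = 34.29 kJ/min.
Profitability of G: 39/7.8 = 5 kJ/min.
Since 5 < R, time spent handling G is better spent searching.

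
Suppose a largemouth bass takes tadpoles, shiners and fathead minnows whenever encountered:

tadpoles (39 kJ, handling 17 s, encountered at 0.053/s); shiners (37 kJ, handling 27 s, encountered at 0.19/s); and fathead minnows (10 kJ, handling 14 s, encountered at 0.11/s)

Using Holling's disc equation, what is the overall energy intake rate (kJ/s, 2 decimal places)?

1.19 kJ/s

Energy encountered per unit search time: 0.053×39 + 0.19×37 + 0.11×10 = 10.2 kJ/s.
Handling time per unit search time: 0.053×17 + 0.19×27 + 0.11×14 = 7.571.
Rate = 10.2/(1 + 7.571) = 1.19 kJ/s.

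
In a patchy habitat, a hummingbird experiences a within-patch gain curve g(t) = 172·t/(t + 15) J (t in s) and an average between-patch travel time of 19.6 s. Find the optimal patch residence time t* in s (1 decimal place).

17.1 s

Maximise g(t)/(T+t): set derivative to zero → g'(t)(T+t) = g(t).
g'(t) = 172·15/(t + 15)². Setting 172·15/(t+15)² = 172t/[(t+15)(19.6+t)] gives 15(19.6+t) = t(t+15), so t² = 15×19.6 = 294.
t* = √294 = 17.15 s.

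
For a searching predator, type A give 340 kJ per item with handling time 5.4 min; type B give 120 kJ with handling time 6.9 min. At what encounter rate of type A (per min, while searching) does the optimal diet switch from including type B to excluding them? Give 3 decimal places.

0.071 per min

At the threshold, the rate on type A alone equals the profitability of type B: λ·340/(1 + λ·5.4) = 120/6.9 = 17.39.
Rearranging, λ(340 − 17.39×5.4) = 17.39, so λ = 17.39/246.1 = 0.07067 per min.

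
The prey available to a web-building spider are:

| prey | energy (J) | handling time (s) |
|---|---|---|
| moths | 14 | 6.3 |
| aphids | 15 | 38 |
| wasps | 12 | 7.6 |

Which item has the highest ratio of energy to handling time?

moths

In descending order of E/h:
moths: 14/6.3 = 2.22 J/s
wasps: 12/7.6 = 1.58 J/s
aphids: 15/38 = 0.395 J/s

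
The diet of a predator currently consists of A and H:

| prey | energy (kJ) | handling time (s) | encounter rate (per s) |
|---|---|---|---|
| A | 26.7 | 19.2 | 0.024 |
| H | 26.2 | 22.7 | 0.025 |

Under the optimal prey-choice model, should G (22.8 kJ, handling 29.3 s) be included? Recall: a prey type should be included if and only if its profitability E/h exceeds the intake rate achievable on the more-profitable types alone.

Current rate: (0.024×26.7 + 0.025×26.2)/(1 + 0.024×19.2 + 0.025×22.7) = 0.6389 kJ/s.
G: E/h = 22.8/29.3 = 0.7782 kJ/s.
Since 0.7782 > R, including G increases the long-run rate.

Yes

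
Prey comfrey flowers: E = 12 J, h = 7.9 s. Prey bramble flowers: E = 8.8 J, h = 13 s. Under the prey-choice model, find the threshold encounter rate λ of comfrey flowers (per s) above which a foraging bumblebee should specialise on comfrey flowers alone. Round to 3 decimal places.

The zero-one rule: include bramble flowers iff E₂/h₂ > λE₁/(1+λh₁). Equality gives the switch point.
λE₁h₂ = E₂ + λE₂h₁ ⇒ λ = E₂/(E₁h₂ − E₂h₁) = 8.8/(156 − 69.52) = 0.1018 per s.

0.102 per s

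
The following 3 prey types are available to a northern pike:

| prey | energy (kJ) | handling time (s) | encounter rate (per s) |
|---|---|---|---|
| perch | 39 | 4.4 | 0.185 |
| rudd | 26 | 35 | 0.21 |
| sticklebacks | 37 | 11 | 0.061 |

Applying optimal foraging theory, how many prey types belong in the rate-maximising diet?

1

Profitabilities (E/h, kJ/s): perch 8.86, sticklebacks 3.36, rudd 0.743. Add prey in this order while the next type's profitability exceeds the intake rate on those already taken.
Rate on top 1: 3.977. sticklebacks: 3.36 < 3.977 → exclude; stop.
Optimal diet: perch — 1 of 3 types.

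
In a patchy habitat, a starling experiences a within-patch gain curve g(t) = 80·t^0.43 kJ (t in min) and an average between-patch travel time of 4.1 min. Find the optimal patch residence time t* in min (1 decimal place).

Optimal t* satisfies g'(t*) = g(t*)/(T + t*).
g'(t) = 0.43·80·t^-0.57. Setting 0.43·80·t^-0.57 = 80·t^0.43/(4.1+t) gives 0.43(4.1+t) = t, so 0.57·t = 0.43×4.1.
t* = 0.43×4.1/0.57 = 3.093 min.

3.1 min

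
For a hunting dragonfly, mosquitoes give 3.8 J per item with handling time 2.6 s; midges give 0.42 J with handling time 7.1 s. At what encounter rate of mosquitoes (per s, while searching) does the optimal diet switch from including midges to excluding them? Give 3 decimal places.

0.016 per s

Drop midges once their profitability E₂/h₂ falls below the rate achievable on mosquitoes alone: E₂/h₂ = λE₁/(1 + λh₁).
Solve for λ: λE₁h₂ = E₂(1 + λh₁) → λ(E₁h₂ − E₂h₁) = E₂ → λ = E₂/(E₁h₂ − E₂h₁).
λ = 0.42/(3.8×7.1 − 0.42×2.6) = 0.42/25.89 = 0.01622 per s.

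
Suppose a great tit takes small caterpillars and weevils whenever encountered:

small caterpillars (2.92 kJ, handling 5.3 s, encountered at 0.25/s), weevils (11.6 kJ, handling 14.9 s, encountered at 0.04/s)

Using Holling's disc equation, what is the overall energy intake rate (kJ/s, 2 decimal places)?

R = Σλ_iE_i / (1 + Σλ_ih_i)
Numerator: 0.25×2.92 + 0.04×11.6 = 1.194
Denominator: 1 + 0.25×5.3 + 0.04×14.9 = 2.921
R = 1.194/2.921 = 0.4088 kJ/s

0.41 kJ/s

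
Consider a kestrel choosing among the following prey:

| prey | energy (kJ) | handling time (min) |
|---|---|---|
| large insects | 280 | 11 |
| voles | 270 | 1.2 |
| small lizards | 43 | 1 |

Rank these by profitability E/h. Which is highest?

In descending order of E/h:
voles: 270/1.2 = 225 kJ/min
small lizards: 43/1 = 43 kJ/min
large insects: 280/11 = 25.5 kJ/min

voles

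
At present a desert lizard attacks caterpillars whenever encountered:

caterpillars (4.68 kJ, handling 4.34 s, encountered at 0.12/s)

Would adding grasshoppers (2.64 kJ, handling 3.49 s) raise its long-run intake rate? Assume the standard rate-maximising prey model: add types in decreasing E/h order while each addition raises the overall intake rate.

Yes

On caterpillars alone, R = ΣλE/(1+Σλh) = 0.5616/1.521 = 0.3693 kJ/s.
Profitability of grasshoppers: 2.64/3.49 = 0.7564 kJ/s.
0.7564 > 0.3693, so adding grasshoppers raises the average — include it.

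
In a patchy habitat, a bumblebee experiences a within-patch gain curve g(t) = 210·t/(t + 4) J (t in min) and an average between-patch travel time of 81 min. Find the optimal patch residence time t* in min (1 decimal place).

By the marginal value theorem, leave when the instantaneous gain rate g'(t) equals the habitat-wide average g(t)/(T + t).
g'(t) = 210·4/(t + 4)². Setting 210·4/(t+4)² = 210t/[(t+4)(81+t)] gives 4(81+t) = t(t+4), so t² = 4×81 = 324.
t* = √324 = 18 min.

18.0 min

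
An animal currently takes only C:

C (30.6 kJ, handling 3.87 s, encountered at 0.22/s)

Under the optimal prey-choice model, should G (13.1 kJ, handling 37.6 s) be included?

No

Current rate: (0.22×30.6)/(1 + 0.22×3.87) = 3.636 kJ/s.
G: E/h = 13.1/37.6 = 0.3484 kJ/s.
Since 0.3484 < R, time spent handling G is better spent searching.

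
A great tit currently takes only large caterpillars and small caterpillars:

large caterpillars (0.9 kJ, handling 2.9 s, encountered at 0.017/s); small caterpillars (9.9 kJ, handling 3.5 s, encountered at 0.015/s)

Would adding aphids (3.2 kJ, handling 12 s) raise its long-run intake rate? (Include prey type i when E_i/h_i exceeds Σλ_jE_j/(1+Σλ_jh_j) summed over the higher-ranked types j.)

Current rate: (0.017×0.9 + 0.015×9.9)/(1 + 0.017×2.9 + 0.015×3.5) = 0.1487 kJ/s.
aphids: E/h = 3.2/12 = 0.2667 kJ/s.
0.2667 > 0.1487, so adding aphids raises the average — include it.

Yes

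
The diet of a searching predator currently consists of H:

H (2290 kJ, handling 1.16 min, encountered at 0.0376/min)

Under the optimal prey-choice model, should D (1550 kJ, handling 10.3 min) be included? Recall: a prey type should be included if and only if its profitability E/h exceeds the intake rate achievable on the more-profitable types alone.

Yes

Current rate: (0.0376×2290)/(1 + 0.0376×1.16) = 82.51 kJ/min.
D: E/h = 1550/10.3 = 150.5 kJ/min.
Since 150.5 > R, including D increases the long-run rate.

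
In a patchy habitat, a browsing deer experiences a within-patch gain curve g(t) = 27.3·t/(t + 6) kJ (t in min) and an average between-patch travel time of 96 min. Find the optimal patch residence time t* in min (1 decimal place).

24.0 min

By the marginal value theorem, leave when the instantaneous gain rate g'(t) equals the habitat-wide average g(t)/(T + t).
g'(t) = 27.3·6/(t + 6)². Setting 27.3·6/(t+6)² = 27.3t/[(t+6)(96+t)] gives 6(96+t) = t(t+6), so t² = 6×96 = 576.
t* = √576 = 24 min.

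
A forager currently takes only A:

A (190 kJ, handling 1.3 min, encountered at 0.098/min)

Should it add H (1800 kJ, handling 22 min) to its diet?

Yes

On A alone, R = ΣλE/(1+Σλh) = 18.62/1.127 = 16.52 kJ/min.
H: E/h = 1800/22 = 81.82 kJ/min.
Since 81.82 > R, including H increases the long-run rate.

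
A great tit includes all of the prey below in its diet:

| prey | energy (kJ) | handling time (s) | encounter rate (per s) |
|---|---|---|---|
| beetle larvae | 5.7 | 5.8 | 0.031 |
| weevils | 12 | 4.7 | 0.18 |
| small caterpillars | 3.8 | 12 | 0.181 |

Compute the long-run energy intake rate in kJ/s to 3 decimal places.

0.720 kJ/s

Energy encountered per unit search time: 0.031×5.7 + 0.18×12 + 0.181×3.8 = 3.025 kJ/s.
Handling time per unit search time: 0.031×5.8 + 0.18×4.7 + 0.181×12 = 3.198.
Rate = 3.025/(1 + 3.198) = 0.7205 kJ/s.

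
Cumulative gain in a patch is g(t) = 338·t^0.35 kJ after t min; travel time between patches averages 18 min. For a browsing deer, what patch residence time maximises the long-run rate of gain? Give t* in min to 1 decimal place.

9.7 min

By the marginal value theorem, leave when the instantaneous gain rate g'(t) equals the habitat-wide average g(t)/(T + t).
g'(t) = 0.35·338·t^-0.65. Setting 0.35·338·t^-0.65 = 338·t^0.35/(18+t) gives 0.35(18+t) = t, so 0.65·t = 0.35×18.
t* = 0.35×18/0.65 = 9.692 min.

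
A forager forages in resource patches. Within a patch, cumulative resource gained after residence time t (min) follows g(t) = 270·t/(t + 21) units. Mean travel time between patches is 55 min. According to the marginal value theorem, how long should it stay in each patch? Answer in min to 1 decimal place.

Maximise g(t)/(T+t): set derivative to zero → g'(t)(T+t) = g(t).
g'(t) = 270·21/(t + 21)². Setting 270·21/(t+21)² = 270t/[(t+21)(55+t)] gives 21(55+t) = t(t+21), so t² = 21×55 = 1155.
t* = √1155 = 33.99 min.

34.0 min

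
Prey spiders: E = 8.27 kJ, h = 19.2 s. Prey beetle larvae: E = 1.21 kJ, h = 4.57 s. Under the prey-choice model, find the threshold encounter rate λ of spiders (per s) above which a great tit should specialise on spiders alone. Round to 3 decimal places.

At the threshold, the rate on spiders alone equals the profitability of beetle larvae: λ·8.27/(1 + λ·19.2) = 1.21/4.57 = 0.2648.
Rearranging, λ(8.27 − 0.2648×19.2) = 0.2648, so λ = 0.2648/3.186 = 0.08309 per s.

0.083 per s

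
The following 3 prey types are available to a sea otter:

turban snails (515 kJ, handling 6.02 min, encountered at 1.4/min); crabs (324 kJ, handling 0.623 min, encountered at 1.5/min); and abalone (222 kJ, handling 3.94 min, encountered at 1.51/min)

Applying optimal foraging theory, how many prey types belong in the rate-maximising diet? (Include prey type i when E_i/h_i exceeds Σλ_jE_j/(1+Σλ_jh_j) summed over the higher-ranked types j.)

Rank by E/h (kJ/min): crabs 520, turban snails 85.5, abalone 56.3. Include each in turn until the next type's E/h falls below the running intake rate.
Rate on top 1: 251.2. turban snails: 85.5 < 251.2 → exclude; stop.
Optimal diet: crabs — 1 of 3 types.

1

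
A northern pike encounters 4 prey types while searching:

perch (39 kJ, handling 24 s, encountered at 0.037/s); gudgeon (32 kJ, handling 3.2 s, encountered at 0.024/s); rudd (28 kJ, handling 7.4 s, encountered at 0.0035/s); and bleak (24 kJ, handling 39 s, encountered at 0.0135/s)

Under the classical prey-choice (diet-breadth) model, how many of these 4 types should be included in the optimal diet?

3

Profitabilities (E/h, kJ/s): gudgeon 10, rudd 3.78, perch 1.62, bleak 0.615. Add prey in this order while the next type's profitability exceeds the intake rate on those already taken.
Rate on top 1: 0.7132. rudd: 3.78 > 0.7132 → include.
Rate on top 2: 0.7853. perch: 1.62 > 0.7853 → include.
Rate on top 3: 1.16. bleak: 0.615 < 1.16 → exclude; stop.
Optimal diet: gudgeon, rudd, perch — 3 of 4 types.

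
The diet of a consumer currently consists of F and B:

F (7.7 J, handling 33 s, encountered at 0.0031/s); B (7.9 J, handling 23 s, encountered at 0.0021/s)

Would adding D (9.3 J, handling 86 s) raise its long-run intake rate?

Current rate: (0.0031×7.7 + 0.0021×7.9)/(1 + 0.0031×33 + 0.0021×23) = 0.03516 J/s.
Profitability of D: 9.3/86 = 0.1081 J/s.
Since 0.1081 > R, including D increases the long-run rate.

Yes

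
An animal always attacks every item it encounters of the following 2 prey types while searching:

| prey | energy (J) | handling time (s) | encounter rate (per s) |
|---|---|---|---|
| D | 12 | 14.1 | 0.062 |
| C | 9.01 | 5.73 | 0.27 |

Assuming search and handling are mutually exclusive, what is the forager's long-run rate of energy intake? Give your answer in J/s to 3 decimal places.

R = (0.062×12 + 0.27×9.01) / (1 + 0.062×14.1 + 0.27×5.73) = 3.177/3.421 = 0.9285 J/s.

0.929 J/s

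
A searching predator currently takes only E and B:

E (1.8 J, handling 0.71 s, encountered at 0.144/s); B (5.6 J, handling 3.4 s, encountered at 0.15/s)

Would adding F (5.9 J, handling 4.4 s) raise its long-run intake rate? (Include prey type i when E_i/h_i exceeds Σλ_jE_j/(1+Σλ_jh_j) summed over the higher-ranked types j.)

Current rate: (0.144×1.8 + 0.15×5.6)/(1 + 0.144×0.71 + 0.15×3.4) = 0.6818 J/s.
F: E/h = 5.9/4.4 = 1.341 J/s.
1.341 > 0.6818, so adding F raises the average — include it.

Yes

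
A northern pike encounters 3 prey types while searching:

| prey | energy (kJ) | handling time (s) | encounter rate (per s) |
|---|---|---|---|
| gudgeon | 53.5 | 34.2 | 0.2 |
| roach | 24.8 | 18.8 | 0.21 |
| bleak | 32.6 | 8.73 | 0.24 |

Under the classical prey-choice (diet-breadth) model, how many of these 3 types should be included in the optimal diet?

Rank by E/h (kJ/s): bleak 3.73, gudgeon 1.56, roach 1.32. Include each in turn until the next type's E/h falls below the running intake rate.
Rate on top 1: 2.528. gudgeon: 1.56 < 2.528 → exclude; stop.
Optimal diet: bleak — 1 of 3 types.

1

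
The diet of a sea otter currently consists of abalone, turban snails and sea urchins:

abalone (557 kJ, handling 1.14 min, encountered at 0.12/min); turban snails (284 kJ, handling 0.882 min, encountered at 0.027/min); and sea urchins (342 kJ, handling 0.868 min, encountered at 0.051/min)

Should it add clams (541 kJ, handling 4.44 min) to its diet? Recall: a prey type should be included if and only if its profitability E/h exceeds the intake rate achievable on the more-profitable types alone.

Current rate: (0.12×557 + 0.027×284 + 0.051×342)/(1 + 0.12×1.14 + 0.027×0.882 + 0.051×0.868) = 76.31 kJ/min.
Profitability of clams: 541/4.44 = 121.8 kJ/min.
121.8 > 76.31, so adding clams raises the average — include it.

Yes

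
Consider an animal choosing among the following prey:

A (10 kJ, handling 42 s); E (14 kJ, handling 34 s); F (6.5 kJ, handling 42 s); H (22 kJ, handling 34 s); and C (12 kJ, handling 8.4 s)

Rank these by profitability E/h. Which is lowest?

In descending order of E/h:
C: 12/8.4 = 1.43 kJ/s
H: 22/34 = 0.647 kJ/s
E: 14/34 = 0.412 kJ/s
A: 10/42 = 0.238 kJ/s
F: 6.5/42 = 0.155 kJ/s

F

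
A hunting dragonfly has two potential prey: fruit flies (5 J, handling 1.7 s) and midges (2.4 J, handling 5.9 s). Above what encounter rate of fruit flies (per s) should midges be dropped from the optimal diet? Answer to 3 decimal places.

The zero-one rule: include midges iff E₂/h₂ > λE₁/(1+λh₁). Equality gives the switch point.
λE₁h₂ = E₂ + λE₂h₁ ⇒ λ = E₂/(E₁h₂ − E₂h₁) = 2.4/(29.5 − 4.08) = 0.09441 per s.

0.094 per s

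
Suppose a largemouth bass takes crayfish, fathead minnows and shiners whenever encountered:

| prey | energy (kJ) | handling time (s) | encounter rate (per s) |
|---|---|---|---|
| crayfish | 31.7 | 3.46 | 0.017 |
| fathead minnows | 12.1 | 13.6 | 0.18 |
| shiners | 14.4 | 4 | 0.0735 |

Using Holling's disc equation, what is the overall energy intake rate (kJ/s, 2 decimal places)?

R = (0.017×31.7 + 0.18×12.1 + 0.0735×14.4) / (1 + 0.017×3.46 + 0.18×13.6 + 0.0735×4) = 3.775/3.801 = 0.9933 kJ/s.

0.99 kJ/s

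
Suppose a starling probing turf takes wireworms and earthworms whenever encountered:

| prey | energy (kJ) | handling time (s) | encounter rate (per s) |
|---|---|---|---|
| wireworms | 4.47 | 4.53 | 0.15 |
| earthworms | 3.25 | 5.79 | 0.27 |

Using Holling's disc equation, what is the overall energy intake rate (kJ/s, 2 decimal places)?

0.48 kJ/s

Energy encountered per unit search time: 0.15×4.47 + 0.27×3.25 = 1.548 kJ/s.
Handling time per unit search time: 0.15×4.53 + 0.27×5.79 = 2.243.
Rate = 1.548/(1 + 2.243) = 0.4774 kJ/s.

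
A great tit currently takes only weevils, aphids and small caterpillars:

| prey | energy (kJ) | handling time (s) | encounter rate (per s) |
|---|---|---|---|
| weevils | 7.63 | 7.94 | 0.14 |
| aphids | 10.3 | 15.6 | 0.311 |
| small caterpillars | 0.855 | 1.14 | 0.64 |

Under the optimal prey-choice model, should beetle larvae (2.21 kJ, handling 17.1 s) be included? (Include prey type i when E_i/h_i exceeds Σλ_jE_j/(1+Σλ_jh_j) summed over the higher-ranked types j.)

No

Intake rate on the current diet: R = (0.14×7.63 + 0.311×10.3 + 0.64×0.855) / (1 + 0.14×7.94 + 0.311×15.6 + 0.64×1.14) = 4.819/7.693 = 0.6264 kJ/s.
beetle larvae: E/h = 2.21/17.1 = 0.1292 kJ/s.
Since 0.1292 < R, time spent handling beetle larvae is better spent searching.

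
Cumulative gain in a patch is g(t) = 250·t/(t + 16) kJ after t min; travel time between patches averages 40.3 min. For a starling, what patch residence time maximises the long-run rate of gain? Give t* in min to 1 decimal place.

By the marginal value theorem, leave when the instantaneous gain rate g'(t) equals the habitat-wide average g(t)/(T + t).
g'(t) = 250·16/(t + 16)². Setting 250·16/(t+16)² = 250t/[(t+16)(40.3+t)] gives 16(40.3+t) = t(t+16), so t² = 16×40.3 = 644.8.
t* = √644.8 = 25.39 min.

25.4 min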